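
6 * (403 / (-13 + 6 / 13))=-31434 / 163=-192.85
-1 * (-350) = 350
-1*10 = -10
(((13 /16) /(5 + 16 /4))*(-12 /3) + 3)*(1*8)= 190 /9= 21.11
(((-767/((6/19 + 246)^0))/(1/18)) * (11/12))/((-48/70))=295295/16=18455.94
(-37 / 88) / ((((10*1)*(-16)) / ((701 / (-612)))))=-25937 / 8616960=-0.00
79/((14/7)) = 79/2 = 39.50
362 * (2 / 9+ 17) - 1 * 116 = 55066 / 9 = 6118.44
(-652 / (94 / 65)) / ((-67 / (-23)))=-487370 / 3149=-154.77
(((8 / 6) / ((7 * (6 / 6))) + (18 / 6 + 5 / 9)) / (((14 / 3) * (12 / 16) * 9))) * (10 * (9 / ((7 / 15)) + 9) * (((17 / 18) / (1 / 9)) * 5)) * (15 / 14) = 11033000 / 7203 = 1531.72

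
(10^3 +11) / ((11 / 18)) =18198 / 11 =1654.36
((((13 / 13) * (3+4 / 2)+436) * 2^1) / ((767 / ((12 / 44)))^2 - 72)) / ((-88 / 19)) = -10773 / 447431732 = -0.00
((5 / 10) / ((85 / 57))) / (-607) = -57 / 103190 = -0.00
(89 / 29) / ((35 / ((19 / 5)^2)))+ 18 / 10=77804 / 25375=3.07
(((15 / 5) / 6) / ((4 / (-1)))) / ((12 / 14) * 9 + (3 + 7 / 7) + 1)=-7 / 712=-0.01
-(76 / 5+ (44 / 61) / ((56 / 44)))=-33662 / 2135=-15.77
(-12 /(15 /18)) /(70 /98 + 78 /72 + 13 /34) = -102816 /15565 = -6.61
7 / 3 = 2.33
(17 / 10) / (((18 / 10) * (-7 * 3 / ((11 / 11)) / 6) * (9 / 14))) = -34 / 81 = -0.42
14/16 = 7/8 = 0.88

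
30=30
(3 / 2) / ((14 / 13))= 39 / 28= 1.39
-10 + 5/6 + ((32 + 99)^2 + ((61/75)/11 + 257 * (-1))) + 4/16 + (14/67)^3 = 5589585023899/330839300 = 16895.17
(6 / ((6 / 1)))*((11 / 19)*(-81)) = -891 / 19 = -46.89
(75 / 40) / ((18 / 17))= 1.77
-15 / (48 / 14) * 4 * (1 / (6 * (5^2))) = -7 / 60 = -0.12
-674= -674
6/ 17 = 0.35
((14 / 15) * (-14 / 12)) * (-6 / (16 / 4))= 49 / 30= 1.63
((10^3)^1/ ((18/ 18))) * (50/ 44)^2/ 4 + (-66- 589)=-80385/ 242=-332.17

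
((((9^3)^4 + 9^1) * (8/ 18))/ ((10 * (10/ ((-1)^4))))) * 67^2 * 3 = 84521745953574/ 5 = 16904349190714.80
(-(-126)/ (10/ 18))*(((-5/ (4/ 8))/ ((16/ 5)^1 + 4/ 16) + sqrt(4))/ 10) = -11718/ 575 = -20.38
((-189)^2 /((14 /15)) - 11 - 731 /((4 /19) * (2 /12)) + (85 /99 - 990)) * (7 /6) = 11392129 /594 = 19178.67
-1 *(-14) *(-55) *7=-5390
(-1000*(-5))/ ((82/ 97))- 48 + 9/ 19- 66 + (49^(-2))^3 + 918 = 72447857848166964/ 10782362729579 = 6719.11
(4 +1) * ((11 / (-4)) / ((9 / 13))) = -715 / 36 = -19.86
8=8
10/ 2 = 5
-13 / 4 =-3.25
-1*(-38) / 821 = 38 / 821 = 0.05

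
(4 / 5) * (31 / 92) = 31 / 115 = 0.27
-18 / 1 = -18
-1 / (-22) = 1 / 22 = 0.05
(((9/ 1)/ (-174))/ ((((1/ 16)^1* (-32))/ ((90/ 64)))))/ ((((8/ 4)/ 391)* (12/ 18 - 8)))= -158355/ 163328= -0.97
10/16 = 5/8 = 0.62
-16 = -16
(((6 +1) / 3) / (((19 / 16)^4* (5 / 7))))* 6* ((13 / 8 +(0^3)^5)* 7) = 73056256 / 651605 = 112.12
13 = 13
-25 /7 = -3.57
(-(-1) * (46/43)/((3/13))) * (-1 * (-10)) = 5980/129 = 46.36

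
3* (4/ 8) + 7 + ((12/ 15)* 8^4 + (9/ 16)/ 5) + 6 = 263313/ 80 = 3291.41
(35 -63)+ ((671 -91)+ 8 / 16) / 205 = -10319 / 410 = -25.17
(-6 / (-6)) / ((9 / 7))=7 / 9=0.78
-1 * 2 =-2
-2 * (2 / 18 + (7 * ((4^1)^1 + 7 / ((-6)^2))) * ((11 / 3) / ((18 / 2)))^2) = -130813 / 13122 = -9.97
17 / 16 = 1.06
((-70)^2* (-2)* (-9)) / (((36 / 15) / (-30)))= -1102500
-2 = -2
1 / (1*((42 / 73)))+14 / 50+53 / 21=4769 / 1050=4.54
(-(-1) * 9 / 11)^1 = 0.82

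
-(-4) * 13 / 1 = 52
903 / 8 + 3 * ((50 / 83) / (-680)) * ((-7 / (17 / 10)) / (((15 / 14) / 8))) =112.96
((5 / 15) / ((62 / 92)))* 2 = 92 / 93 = 0.99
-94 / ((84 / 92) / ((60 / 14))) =-441.22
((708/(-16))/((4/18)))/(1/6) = -4779/4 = -1194.75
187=187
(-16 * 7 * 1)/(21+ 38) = -112/59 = -1.90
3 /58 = 0.05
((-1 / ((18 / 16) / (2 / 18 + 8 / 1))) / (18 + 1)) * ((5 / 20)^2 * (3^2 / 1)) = -73 / 342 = -0.21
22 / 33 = 2 / 3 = 0.67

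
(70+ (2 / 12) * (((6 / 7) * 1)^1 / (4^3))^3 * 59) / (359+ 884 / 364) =1573519891 / 8124497920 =0.19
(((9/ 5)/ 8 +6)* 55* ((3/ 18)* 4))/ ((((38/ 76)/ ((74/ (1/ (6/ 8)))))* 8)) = 101343/ 32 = 3166.97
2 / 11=0.18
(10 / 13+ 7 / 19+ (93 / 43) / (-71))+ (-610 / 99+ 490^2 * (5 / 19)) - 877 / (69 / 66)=107042337003518 / 1717065207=62340.29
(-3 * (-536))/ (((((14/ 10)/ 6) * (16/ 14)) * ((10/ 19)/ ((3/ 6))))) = 11457/ 2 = 5728.50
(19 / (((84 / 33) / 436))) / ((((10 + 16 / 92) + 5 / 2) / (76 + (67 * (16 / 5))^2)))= 109659168344 / 9275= 11823090.93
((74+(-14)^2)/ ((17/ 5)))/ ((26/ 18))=12150/ 221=54.98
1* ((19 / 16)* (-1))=-19 / 16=-1.19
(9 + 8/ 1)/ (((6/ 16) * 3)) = 136/ 9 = 15.11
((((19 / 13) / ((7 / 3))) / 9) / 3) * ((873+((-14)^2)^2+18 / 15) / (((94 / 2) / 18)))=7465138 / 21385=349.08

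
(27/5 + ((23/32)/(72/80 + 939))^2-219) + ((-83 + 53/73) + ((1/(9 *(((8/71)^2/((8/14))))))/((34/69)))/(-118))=-17152526261430236179/57955559388330240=-295.96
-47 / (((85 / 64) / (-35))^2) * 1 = -9433088 / 289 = -32640.44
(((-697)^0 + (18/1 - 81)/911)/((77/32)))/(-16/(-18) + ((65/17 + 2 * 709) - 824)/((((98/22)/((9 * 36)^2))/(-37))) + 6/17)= -0.00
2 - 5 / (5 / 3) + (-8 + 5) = -4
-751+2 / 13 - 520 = -16521 / 13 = -1270.85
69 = 69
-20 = -20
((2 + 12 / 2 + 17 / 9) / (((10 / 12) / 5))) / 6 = 89 / 9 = 9.89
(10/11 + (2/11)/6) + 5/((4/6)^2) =1609/132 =12.19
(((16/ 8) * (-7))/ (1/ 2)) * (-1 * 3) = 84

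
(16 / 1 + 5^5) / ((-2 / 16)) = -25128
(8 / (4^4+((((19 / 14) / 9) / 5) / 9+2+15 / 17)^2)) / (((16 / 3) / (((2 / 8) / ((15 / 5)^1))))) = 2322758025 / 4911746618018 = 0.00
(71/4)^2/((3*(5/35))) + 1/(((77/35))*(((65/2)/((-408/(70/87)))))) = 174907627/240240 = 728.05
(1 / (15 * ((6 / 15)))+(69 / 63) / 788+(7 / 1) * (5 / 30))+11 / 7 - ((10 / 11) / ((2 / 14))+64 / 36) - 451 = -249142777 / 546084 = -456.24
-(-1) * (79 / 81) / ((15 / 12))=0.78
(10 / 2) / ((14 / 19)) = 95 / 14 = 6.79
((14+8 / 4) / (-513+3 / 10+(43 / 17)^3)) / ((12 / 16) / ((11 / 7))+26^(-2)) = -146132272 / 2171055409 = -0.07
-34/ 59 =-0.58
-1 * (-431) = 431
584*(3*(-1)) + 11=-1741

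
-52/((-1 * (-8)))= -13/2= -6.50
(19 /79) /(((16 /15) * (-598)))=-285 /755872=-0.00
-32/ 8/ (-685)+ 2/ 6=697/ 2055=0.34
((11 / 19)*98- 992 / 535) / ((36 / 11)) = 3068351 / 182970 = 16.77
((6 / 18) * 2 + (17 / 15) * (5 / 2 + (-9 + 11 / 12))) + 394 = 69901 / 180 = 388.34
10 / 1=10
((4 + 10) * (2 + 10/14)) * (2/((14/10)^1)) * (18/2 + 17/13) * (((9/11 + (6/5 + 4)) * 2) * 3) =20225424/1001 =20205.22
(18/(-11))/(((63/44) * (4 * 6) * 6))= -1/126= -0.01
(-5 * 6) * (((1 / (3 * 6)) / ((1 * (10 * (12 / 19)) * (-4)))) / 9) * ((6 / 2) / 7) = 0.00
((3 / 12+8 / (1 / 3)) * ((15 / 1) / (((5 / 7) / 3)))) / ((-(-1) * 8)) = 190.97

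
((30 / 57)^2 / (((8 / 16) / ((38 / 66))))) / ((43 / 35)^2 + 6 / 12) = 490000 / 3086721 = 0.16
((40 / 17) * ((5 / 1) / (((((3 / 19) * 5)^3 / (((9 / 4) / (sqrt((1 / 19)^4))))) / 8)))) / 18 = 19808792 / 2295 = 8631.28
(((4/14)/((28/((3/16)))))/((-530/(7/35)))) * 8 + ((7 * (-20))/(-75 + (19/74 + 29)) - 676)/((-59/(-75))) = -17747119019829/20746394200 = -855.43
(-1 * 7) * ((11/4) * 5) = -385/4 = -96.25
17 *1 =17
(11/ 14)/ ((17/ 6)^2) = 198/ 2023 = 0.10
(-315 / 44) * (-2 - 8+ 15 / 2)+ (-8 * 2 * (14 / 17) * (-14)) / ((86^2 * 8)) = 49515599 / 2766104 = 17.90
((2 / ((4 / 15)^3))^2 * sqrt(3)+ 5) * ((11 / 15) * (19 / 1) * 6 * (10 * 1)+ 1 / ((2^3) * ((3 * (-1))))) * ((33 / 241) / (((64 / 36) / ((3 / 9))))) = 3310395 / 30848+ 7541493609375 * sqrt(3) / 31588352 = 413622.08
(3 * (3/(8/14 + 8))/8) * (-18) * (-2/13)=189/520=0.36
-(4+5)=-9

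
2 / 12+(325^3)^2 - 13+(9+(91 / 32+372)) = 113128335937535617 / 96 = 1178420166015996.01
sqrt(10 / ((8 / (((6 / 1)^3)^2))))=108 * sqrt(5)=241.50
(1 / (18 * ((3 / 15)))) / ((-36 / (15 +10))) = -125 / 648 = -0.19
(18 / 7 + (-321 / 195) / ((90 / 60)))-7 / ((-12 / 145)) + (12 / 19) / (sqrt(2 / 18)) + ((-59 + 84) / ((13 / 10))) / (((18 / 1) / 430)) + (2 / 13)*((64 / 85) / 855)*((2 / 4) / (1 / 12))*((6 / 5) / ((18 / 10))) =547.35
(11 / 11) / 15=1 / 15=0.07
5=5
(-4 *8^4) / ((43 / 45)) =-737280 / 43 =-17146.05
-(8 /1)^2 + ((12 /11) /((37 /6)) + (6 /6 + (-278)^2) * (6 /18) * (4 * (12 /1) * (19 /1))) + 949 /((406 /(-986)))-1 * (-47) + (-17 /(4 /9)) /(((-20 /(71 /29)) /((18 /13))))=1009298877262183 /42962920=23492324.95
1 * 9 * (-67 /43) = -14.02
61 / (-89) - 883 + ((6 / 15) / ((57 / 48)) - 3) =-7494077 / 8455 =-886.35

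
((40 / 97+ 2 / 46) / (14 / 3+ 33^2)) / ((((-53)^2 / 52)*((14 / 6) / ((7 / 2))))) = 237978 / 20561629999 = 0.00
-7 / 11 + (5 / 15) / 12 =-0.61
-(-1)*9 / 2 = 4.50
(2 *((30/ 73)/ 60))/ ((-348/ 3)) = -1/ 8468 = -0.00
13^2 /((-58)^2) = 169 /3364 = 0.05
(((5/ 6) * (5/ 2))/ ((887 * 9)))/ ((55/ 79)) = 395/ 1053756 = 0.00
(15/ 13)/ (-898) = -15/ 11674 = -0.00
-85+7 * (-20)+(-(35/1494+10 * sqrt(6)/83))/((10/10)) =-336185/1494 - 10 * sqrt(6)/83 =-225.32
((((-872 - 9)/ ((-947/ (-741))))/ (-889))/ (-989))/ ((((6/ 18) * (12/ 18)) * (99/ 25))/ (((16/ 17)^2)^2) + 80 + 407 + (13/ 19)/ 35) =-10161028300800/ 6326112402276176063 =-0.00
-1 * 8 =-8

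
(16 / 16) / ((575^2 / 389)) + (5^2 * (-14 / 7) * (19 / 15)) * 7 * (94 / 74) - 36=-21988503071 / 36699375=-599.15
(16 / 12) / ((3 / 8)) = 32 / 9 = 3.56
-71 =-71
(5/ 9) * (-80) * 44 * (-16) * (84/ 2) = 3942400/ 3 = 1314133.33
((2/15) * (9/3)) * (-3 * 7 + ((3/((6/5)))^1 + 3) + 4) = -23/5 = -4.60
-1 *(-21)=21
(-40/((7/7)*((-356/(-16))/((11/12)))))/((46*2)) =-110/6141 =-0.02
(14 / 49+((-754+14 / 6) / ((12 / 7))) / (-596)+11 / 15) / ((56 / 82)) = 54027299 / 21026880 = 2.57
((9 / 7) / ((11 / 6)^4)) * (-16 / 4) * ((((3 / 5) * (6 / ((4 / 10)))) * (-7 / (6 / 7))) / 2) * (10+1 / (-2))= 2326968 / 14641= 158.94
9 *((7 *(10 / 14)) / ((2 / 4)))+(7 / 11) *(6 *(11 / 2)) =111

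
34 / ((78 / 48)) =272 / 13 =20.92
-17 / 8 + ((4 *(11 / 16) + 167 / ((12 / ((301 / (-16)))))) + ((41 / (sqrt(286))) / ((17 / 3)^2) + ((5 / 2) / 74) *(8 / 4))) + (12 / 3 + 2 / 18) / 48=-16689155 / 63936 + 369 *sqrt(286) / 82654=-260.95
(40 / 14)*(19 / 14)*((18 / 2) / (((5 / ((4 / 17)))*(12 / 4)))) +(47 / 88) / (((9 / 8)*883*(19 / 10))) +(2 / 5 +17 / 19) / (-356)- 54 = -53.46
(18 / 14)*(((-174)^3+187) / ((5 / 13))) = -616336929 / 35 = -17609626.54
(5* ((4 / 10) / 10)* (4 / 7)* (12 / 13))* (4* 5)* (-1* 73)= -14016 / 91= -154.02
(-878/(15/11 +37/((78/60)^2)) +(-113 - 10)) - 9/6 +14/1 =-12819339/86470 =-148.25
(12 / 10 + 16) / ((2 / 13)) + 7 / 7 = 564 / 5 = 112.80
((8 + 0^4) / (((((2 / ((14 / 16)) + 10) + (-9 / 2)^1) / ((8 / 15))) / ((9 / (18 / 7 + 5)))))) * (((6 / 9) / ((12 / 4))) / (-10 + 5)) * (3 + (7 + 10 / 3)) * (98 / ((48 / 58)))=-35650048 / 779895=-45.71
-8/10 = -4/5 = -0.80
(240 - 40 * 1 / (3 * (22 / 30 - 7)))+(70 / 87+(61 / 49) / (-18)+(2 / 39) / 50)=94887971747 / 390703950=242.86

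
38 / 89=0.43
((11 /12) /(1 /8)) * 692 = 15224 /3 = 5074.67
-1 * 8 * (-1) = 8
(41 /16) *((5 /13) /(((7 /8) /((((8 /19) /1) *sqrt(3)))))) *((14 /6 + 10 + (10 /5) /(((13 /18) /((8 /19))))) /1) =1171780 *sqrt(3) /183027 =11.09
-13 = -13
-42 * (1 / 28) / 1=-3 / 2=-1.50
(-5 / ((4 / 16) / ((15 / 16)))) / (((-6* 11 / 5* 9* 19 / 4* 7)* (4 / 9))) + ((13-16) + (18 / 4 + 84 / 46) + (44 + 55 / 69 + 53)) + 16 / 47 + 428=20096764427 / 37956072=529.47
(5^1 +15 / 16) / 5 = 19 / 16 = 1.19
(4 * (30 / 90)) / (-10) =-2 / 15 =-0.13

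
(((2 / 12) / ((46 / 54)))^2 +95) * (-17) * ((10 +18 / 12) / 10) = -3418717 / 1840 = -1858.00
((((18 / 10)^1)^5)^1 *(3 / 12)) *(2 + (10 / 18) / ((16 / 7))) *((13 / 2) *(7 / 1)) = 192847473 / 400000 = 482.12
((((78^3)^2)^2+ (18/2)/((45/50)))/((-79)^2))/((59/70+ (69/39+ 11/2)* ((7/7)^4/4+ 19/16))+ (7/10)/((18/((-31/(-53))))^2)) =168009316627398005393619267522240/233488817623261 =719560441213439550.91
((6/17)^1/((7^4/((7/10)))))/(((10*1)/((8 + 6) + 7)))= 9/41650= 0.00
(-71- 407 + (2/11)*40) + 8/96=-62125/132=-470.64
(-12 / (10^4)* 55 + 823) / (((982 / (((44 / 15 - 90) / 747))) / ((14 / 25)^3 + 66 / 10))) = -28445724684419 / 42981679687500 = -0.66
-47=-47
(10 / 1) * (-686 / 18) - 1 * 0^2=-3430 / 9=-381.11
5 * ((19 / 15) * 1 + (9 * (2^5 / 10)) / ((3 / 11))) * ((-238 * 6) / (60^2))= -190757 / 900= -211.95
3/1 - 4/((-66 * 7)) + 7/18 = 4709/1386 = 3.40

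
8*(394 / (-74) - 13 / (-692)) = -271686 / 6401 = -42.44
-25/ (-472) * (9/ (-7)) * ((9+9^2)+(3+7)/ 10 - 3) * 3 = -17.98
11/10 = 1.10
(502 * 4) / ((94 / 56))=56224 / 47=1196.26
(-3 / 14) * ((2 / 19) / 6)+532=141511 / 266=532.00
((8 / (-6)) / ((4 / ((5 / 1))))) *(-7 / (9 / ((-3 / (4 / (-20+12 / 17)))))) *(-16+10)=-5740 / 51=-112.55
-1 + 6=5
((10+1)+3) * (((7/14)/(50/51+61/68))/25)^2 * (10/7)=41616/18336125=0.00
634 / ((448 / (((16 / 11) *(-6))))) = -951 / 77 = -12.35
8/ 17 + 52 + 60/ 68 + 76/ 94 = 43275/ 799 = 54.16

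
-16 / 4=-4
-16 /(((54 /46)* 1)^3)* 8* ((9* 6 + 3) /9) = -29590144 /59049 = -501.11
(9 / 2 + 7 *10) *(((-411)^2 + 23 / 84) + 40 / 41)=86683465823 / 6888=12584707.58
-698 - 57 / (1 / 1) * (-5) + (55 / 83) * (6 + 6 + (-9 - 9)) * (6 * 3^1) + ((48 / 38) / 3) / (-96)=-9170015 / 18924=-484.57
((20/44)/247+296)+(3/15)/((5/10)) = 296.40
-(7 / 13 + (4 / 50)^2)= -0.54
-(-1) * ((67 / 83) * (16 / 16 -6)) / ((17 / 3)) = -1005 / 1411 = -0.71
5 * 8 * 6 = 240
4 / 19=0.21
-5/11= -0.45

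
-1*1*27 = -27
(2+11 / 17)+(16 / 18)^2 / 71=259883 / 97767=2.66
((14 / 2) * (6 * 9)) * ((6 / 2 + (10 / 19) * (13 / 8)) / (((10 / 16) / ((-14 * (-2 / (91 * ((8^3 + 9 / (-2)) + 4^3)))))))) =196896 / 156845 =1.26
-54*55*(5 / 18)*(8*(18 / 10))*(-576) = 6842880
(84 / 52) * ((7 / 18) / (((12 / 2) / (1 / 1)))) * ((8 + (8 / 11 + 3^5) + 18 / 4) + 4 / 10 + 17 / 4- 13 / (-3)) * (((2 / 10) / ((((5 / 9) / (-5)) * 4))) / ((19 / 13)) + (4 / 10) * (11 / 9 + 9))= 110908036141 / 1056369600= 104.99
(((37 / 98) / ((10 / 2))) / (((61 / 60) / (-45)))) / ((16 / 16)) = -9990 / 2989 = -3.34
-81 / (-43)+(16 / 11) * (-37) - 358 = -193899 / 473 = -409.93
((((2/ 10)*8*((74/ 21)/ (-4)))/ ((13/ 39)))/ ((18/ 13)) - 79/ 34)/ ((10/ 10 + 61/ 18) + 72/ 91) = -748709/ 721225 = -1.04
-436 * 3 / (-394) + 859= 169877 / 197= 862.32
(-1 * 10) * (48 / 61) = -7.87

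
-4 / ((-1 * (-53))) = -4 / 53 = -0.08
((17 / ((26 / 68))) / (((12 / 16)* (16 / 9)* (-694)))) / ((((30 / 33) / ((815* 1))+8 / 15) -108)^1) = 23317965 / 52152320584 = 0.00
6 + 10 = 16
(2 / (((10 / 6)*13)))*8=48 / 65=0.74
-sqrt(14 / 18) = -sqrt(7) / 3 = -0.88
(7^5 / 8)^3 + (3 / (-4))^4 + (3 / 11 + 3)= 52223176629587 / 5632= 9272581077.70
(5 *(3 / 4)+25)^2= 13225 / 16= 826.56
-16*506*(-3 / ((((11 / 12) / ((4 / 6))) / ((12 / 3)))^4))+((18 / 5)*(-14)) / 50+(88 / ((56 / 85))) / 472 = 956200250164001 / 549703000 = 1739485.23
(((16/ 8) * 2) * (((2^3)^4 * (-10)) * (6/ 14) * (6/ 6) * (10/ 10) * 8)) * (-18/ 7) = 70778880/ 49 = 1444466.94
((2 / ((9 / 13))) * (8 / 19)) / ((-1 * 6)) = -104 / 513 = -0.20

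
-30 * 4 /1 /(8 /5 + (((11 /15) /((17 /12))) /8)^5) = -17038284000000 /227177281051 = -75.00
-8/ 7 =-1.14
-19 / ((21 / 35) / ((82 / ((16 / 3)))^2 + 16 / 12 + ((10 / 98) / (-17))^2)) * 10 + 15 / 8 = -15043436002765 / 199840032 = -75277.39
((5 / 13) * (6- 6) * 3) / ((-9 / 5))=0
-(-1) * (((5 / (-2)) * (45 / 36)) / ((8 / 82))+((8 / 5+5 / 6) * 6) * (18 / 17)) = -45077 / 2720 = -16.57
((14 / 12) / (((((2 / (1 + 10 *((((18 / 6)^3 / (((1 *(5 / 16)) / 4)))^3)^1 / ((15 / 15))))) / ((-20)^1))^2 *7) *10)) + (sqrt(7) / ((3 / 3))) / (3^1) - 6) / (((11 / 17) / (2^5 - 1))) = 13605330140127640731.62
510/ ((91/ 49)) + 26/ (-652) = 1163651/ 4238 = 274.58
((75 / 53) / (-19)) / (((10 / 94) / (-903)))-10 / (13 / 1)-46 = 7663739 / 13091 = 585.42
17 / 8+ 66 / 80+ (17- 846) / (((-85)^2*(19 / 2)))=1613213 / 549100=2.94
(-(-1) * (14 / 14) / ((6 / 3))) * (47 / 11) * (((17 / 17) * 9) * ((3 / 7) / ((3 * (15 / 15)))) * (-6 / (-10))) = 1269 / 770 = 1.65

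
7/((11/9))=63/11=5.73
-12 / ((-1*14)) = 6 / 7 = 0.86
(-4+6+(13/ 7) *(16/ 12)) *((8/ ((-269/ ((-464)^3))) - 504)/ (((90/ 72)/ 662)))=198891435024512/ 28245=7041651089.56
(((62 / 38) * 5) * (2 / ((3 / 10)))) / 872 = 775 / 12426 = 0.06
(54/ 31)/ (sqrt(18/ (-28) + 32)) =0.31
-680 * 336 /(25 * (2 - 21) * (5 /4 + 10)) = 60928 /1425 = 42.76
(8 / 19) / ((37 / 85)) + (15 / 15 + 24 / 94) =73437 / 33041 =2.22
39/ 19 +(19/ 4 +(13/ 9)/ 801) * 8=5488025/ 136971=40.07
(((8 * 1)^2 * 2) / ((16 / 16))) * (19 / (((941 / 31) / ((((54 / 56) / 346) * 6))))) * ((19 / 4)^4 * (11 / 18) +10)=1120488273 / 2604688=430.18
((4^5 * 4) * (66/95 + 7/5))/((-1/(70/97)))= -11411456/1843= -6191.78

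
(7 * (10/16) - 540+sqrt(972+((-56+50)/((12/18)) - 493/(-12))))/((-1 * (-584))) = -4285/4672+sqrt(36147)/3504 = -0.86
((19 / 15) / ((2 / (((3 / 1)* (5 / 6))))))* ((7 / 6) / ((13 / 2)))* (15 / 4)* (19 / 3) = 12635 / 1872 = 6.75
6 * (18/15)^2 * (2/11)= 432/275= 1.57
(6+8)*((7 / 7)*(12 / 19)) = 168 / 19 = 8.84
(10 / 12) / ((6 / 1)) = 5 / 36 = 0.14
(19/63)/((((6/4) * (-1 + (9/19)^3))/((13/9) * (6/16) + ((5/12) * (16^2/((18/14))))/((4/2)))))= -1182923717/125125560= -9.45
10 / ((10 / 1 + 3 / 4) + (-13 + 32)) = 0.34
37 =37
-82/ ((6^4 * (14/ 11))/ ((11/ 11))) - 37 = -336115/ 9072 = -37.05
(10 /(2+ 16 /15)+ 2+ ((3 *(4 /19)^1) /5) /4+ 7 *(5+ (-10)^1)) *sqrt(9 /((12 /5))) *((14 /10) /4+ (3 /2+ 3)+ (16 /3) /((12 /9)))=-11489247 *sqrt(15) /87400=-509.13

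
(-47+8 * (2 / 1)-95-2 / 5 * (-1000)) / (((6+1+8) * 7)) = 274 / 105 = 2.61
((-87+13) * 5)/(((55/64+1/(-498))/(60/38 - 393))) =43850931840/259597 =168919.25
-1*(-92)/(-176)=-23/44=-0.52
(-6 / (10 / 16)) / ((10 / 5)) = -24 / 5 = -4.80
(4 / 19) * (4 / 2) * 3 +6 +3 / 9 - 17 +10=34 / 57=0.60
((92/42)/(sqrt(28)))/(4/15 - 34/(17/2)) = -115* sqrt(7)/2744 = -0.11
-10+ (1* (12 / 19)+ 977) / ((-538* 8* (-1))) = -799185 / 81776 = -9.77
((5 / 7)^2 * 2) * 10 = 500 / 49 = 10.20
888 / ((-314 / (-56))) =158.37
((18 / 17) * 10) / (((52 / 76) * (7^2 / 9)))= 2.84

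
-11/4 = -2.75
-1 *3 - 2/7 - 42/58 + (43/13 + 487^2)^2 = 1929792886075234/34307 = 56250703532.08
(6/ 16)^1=3/ 8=0.38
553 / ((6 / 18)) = 1659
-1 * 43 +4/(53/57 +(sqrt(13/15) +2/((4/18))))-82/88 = -3040635473/69858844-4332 * sqrt(195)/1587701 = -43.56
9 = 9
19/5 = 3.80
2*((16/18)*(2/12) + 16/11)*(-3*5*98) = -466480/99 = -4711.92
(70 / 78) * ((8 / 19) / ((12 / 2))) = 140 / 2223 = 0.06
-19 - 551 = -570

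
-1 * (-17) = 17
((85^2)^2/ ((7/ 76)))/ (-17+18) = 3967247500/ 7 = 566749642.86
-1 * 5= -5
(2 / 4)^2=1 / 4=0.25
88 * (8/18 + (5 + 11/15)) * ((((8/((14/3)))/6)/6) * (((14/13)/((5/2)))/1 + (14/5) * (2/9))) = 2152832/78975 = 27.26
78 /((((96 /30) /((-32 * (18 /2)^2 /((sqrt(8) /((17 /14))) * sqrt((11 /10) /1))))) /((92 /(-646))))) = 726570 * sqrt(55) /1463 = 3683.11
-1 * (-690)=690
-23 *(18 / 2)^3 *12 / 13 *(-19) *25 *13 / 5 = 19114380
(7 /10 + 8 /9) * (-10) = -15.89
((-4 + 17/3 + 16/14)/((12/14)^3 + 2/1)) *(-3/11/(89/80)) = -0.26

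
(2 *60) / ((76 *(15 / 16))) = 32 / 19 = 1.68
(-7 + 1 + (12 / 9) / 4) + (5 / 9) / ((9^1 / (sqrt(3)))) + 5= -0.56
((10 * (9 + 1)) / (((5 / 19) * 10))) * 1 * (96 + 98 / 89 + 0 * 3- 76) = 71364 / 89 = 801.84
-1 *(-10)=10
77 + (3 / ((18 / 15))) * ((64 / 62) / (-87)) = 207589 / 2697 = 76.97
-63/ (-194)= 63/ 194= 0.32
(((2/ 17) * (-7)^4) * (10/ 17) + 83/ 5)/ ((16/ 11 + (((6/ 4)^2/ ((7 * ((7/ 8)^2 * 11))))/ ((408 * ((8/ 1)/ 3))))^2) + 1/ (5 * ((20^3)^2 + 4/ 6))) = 5774466333978018352368/ 45957878908825528429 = 125.65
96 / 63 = 32 / 21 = 1.52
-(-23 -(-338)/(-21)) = 821/21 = 39.10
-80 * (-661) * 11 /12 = 145420 /3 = 48473.33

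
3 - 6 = -3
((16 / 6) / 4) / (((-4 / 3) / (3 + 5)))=-4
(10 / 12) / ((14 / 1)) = 5 / 84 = 0.06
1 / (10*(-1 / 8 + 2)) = 4 / 75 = 0.05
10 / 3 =3.33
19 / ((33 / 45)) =285 / 11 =25.91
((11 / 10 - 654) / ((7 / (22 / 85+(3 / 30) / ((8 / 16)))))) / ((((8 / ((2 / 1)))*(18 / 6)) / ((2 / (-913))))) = 0.01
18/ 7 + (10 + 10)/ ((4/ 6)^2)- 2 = 319/ 7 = 45.57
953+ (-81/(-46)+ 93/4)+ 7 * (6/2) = 91909/92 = 999.01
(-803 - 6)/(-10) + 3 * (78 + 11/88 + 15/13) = 165743/520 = 318.74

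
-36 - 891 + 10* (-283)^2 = 799963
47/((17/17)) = 47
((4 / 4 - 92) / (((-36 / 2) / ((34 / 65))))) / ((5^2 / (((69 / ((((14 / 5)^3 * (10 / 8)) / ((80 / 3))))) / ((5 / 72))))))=25024 / 245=102.14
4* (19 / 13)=5.85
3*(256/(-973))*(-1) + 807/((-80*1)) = -723771/77840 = -9.30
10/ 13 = 0.77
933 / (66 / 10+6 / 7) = 10885 / 87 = 125.11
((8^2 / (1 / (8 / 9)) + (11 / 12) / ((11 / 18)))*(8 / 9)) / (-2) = -2102 / 81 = -25.95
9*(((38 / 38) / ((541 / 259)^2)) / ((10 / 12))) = 3622374 / 1463405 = 2.48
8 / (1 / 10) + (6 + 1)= 87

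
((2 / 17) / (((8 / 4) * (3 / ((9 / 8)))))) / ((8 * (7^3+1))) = 3 / 374272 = 0.00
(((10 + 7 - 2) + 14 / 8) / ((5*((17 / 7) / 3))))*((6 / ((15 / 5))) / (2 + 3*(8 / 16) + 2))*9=12663 / 935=13.54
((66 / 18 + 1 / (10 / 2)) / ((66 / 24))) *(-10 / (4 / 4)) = -464 / 33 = -14.06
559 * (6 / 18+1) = 2236 / 3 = 745.33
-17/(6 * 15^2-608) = -17/742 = -0.02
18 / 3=6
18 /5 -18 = -72 /5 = -14.40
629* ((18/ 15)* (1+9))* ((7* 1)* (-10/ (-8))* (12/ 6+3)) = 330225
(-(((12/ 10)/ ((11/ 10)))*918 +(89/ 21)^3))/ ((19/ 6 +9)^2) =-439095340/ 60318951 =-7.28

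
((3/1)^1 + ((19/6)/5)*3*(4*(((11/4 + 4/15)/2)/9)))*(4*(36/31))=46156/2325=19.85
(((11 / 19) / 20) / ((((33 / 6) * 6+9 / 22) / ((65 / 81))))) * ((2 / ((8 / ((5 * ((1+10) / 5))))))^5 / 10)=253333223 / 23166259200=0.01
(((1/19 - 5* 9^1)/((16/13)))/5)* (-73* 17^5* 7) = 4027510991777/760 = 5299356568.13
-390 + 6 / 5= -1944 / 5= -388.80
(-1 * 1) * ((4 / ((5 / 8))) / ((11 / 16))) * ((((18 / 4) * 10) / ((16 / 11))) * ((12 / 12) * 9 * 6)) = -15552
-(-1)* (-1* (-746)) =746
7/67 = 0.10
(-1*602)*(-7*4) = 16856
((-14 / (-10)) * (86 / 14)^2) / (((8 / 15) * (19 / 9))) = 49923 / 1064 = 46.92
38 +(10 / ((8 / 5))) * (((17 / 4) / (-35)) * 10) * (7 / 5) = 219 / 8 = 27.38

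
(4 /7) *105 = 60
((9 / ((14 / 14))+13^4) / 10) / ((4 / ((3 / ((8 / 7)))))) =59997 / 32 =1874.91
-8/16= -1/2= -0.50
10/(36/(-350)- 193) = -1750/33793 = -0.05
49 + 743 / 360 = 18383 / 360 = 51.06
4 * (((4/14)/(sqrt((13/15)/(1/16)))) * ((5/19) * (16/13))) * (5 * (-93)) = -74400 * sqrt(195)/22477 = -46.22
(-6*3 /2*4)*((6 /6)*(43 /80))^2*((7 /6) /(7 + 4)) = -38829 /35200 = -1.10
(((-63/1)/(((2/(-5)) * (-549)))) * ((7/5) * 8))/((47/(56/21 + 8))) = -6272/8601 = -0.73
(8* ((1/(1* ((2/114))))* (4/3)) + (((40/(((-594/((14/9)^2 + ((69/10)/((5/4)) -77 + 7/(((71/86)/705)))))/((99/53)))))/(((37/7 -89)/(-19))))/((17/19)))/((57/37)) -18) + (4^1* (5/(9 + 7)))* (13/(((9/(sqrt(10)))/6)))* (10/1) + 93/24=325* sqrt(10)/3 + 257702325501517/546560547480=814.08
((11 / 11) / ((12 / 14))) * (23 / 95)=161 / 570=0.28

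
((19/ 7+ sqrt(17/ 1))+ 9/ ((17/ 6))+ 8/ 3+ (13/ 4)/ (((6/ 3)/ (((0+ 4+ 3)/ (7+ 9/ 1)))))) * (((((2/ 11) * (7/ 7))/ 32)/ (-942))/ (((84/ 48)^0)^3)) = -423527/ 7576031232 - sqrt(17)/ 165792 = -0.00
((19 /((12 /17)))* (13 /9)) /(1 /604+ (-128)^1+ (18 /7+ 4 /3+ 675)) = 261079 /3699369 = 0.07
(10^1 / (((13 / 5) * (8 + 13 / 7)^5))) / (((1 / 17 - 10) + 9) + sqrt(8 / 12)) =-22857520 / 128771914401 - 24286115 * sqrt(6) / 386315743203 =-0.00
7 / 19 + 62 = 1185 / 19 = 62.37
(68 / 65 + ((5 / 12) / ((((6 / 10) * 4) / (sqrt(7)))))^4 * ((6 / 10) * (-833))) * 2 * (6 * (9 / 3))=-197527576349 / 258785280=-763.29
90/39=30/13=2.31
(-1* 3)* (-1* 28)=84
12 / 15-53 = -261 / 5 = -52.20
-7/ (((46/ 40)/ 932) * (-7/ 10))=186400/ 23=8104.35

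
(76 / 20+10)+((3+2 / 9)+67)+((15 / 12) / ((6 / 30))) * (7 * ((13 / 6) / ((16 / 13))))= 927593 / 5760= 161.04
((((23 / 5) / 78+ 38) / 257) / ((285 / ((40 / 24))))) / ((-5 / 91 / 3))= -0.05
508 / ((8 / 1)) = 127 / 2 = 63.50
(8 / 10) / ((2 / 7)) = 14 / 5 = 2.80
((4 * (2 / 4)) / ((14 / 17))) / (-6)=-17 / 42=-0.40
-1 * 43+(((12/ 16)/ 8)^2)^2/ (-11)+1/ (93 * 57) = -43.00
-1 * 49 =-49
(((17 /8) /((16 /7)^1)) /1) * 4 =119 /32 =3.72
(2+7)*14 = 126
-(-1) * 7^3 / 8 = 42.88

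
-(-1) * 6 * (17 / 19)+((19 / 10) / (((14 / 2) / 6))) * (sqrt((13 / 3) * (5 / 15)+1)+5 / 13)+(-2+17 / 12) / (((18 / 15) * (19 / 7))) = 19 * sqrt(22) / 35+723985 / 124488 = 8.36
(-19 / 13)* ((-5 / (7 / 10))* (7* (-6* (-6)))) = 2630.77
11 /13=0.85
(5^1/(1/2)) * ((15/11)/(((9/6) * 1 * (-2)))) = -4.55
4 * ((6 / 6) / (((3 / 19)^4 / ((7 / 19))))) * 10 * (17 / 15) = 6529768 / 243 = 26871.47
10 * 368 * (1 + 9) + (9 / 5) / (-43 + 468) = 78200009 / 2125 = 36800.00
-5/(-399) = 5/399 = 0.01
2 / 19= 0.11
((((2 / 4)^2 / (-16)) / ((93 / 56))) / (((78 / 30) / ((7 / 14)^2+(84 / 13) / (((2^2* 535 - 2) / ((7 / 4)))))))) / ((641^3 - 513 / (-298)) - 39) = -74006065 / 21098794015265892432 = -0.00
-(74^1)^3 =-405224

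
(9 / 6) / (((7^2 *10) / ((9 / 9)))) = 0.00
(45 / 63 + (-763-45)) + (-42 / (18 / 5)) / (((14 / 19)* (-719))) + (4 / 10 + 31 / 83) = -10107072277 / 12532170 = -806.49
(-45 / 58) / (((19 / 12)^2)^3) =-67184640 / 1364330549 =-0.05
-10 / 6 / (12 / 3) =-5 / 12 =-0.42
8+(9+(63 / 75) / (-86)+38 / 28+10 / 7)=148814 / 7525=19.78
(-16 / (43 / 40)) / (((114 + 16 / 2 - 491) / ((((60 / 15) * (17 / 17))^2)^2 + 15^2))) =19.40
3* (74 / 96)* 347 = 12839 / 16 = 802.44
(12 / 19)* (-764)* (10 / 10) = -9168 / 19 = -482.53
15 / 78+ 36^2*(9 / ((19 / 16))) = 4852319 / 494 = 9822.51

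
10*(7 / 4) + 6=47 / 2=23.50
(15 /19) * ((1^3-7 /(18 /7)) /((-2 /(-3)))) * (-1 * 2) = 155 /38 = 4.08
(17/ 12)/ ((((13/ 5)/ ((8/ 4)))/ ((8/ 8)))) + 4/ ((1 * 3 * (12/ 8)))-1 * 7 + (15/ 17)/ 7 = -136315/ 27846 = -4.90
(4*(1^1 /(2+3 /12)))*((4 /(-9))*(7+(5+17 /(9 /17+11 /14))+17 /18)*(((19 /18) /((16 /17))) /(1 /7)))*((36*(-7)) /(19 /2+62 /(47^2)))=40767466801208 /9605110815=4244.35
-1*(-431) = 431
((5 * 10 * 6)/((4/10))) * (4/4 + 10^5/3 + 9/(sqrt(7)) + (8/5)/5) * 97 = 654750 * sqrt(7)/7 + 2425096030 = 2425343502.24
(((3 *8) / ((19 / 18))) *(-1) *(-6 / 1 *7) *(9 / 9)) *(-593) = -566283.79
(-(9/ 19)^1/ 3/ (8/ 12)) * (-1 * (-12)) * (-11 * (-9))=-5346/ 19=-281.37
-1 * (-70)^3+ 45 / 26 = 8918045 / 26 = 343001.73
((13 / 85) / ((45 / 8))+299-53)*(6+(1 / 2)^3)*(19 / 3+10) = 1129735327 / 45900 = 24612.97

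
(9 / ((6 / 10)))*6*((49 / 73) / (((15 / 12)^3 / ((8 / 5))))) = 49.49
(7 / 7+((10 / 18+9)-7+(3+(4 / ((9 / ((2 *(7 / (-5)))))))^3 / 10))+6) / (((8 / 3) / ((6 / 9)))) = 5632817 / 1822500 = 3.09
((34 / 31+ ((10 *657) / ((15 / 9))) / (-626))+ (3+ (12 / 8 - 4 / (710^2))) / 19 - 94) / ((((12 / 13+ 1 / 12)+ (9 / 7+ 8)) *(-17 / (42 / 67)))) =105454071427942692 / 297418332054519425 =0.35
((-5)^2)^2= 625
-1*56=-56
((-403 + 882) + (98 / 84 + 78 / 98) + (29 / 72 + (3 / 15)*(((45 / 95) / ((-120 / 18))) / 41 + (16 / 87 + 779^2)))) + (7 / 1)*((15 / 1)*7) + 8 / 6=244255687500329 / 1992526200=122585.94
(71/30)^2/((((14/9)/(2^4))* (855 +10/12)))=60492/898625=0.07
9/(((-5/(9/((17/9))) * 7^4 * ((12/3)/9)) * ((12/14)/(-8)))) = 2187/29155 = 0.08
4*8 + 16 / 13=432 / 13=33.23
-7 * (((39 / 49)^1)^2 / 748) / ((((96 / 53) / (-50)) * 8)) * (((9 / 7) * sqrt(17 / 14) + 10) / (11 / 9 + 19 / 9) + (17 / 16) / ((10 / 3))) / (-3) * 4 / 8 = -23780835 / 2101772288- 1209195 * sqrt(238) / 12873355264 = -0.01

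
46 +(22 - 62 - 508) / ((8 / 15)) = -1963 / 2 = -981.50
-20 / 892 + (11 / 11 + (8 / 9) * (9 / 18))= 2854 / 2007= 1.42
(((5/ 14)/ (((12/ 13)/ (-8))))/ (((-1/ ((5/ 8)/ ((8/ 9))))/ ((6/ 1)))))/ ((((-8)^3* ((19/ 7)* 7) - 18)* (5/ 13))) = -7605/ 2183104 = -0.00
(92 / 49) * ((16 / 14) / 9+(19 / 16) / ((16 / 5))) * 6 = 184759 / 32928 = 5.61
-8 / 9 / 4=-2 / 9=-0.22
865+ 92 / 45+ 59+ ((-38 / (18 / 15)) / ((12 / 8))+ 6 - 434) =7154 / 15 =476.93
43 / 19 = 2.26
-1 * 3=-3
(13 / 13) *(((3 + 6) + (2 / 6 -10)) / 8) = -1 / 12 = -0.08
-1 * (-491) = 491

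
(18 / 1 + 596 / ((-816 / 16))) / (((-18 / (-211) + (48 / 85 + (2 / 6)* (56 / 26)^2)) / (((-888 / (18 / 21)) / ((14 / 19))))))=-40359925970 / 9985823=-4041.72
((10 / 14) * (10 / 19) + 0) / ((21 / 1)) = 50 / 2793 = 0.02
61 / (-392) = -61 / 392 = -0.16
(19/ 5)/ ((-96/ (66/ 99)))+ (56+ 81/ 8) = 47591/ 720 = 66.10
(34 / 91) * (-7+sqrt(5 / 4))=-34 / 13+17 * sqrt(5) / 91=-2.20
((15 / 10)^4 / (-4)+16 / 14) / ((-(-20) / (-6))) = 33 / 896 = 0.04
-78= -78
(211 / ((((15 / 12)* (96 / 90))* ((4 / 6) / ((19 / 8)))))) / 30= 12027 / 640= 18.79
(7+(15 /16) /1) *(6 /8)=381 /64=5.95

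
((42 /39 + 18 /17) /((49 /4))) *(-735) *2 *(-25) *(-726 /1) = -4651656.11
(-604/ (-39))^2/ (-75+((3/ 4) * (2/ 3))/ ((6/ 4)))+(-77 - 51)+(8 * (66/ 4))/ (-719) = -670573991/ 5103462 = -131.40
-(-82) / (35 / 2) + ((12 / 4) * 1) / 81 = 4463 / 945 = 4.72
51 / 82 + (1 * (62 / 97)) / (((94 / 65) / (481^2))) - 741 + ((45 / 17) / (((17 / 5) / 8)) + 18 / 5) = 54844499306821 / 540195910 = 101527.05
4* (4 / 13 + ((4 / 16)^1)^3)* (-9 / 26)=-2421 / 5408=-0.45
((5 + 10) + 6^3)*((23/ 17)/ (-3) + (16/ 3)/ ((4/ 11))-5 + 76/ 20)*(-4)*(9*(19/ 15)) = -58268364/ 425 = -137102.03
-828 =-828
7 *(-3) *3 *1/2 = -63/2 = -31.50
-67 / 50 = -1.34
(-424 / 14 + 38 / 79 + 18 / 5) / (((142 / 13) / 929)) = -437525556 / 196315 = -2228.69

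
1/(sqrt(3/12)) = 2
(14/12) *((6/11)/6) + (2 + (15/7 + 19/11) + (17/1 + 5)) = 1175/42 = 27.98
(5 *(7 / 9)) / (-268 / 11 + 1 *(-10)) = -55 / 486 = -0.11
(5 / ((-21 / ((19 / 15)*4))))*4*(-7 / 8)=38 / 9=4.22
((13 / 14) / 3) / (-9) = -13 / 378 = -0.03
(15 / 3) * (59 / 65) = 59 / 13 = 4.54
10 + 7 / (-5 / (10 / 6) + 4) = 17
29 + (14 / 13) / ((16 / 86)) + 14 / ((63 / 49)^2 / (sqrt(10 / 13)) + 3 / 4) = 49392 * sqrt(130) / 63811 + 311343737 / 9954516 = 40.10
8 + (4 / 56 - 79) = -993 / 14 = -70.93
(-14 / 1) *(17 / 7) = -34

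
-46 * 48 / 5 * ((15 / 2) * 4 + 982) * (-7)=15641472 / 5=3128294.40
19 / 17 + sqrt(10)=4.28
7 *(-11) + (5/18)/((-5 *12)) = -77.00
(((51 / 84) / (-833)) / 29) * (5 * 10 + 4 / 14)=-88 / 69629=-0.00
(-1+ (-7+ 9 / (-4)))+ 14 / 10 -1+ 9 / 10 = -179 / 20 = -8.95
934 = 934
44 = 44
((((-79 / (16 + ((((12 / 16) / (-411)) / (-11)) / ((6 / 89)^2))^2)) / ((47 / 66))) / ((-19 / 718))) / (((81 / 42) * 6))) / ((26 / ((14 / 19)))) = 0.64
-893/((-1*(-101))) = -8.84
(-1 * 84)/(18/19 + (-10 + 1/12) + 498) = -19152/111499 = -0.17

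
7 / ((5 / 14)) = 98 / 5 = 19.60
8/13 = 0.62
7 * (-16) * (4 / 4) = -112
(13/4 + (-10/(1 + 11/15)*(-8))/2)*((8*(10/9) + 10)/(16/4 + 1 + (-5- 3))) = -116365/702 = -165.76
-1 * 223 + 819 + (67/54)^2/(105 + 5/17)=3110981753/5219640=596.01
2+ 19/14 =47/14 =3.36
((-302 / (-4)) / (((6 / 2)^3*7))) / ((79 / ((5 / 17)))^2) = 3775 / 681779322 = 0.00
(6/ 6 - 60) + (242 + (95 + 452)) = 730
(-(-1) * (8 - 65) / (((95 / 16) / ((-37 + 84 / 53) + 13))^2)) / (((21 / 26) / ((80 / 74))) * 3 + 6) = -75151245312 / 762404735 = -98.57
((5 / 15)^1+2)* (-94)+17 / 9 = -1957 / 9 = -217.44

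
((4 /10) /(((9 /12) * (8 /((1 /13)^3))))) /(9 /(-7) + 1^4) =-7 /65910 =-0.00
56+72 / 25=1472 / 25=58.88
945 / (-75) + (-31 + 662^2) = 2191002 / 5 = 438200.40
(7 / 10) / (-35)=-1 / 50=-0.02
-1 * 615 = -615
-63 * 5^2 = -1575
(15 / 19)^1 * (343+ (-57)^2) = 53880 / 19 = 2835.79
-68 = -68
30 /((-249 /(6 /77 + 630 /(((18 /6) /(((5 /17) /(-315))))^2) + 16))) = -289804520 /149606919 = -1.94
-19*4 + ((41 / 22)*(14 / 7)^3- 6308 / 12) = -586.76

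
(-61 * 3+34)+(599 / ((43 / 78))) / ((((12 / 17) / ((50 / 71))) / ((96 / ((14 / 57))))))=9051539321 / 21371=423543.09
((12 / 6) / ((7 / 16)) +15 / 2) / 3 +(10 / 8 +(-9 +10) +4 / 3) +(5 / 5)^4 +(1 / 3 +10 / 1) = 1591 / 84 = 18.94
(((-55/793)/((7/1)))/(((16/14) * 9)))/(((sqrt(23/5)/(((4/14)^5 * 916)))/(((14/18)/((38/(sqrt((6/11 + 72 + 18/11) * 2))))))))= -36640 * sqrt(129030)/67395640221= -0.00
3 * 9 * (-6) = -162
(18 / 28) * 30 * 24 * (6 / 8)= 2430 / 7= 347.14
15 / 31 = 0.48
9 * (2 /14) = 9 /7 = 1.29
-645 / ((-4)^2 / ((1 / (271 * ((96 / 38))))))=-4085 / 69376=-0.06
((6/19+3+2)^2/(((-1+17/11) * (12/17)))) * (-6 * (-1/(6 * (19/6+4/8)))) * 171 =520251/152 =3422.70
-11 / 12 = -0.92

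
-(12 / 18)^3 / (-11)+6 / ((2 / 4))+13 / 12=15575 / 1188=13.11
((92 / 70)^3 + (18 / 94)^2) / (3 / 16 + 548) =3495809584 / 830709084625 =0.00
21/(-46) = -21/46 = -0.46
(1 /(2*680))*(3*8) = 3 /170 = 0.02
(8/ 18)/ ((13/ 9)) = 4/ 13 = 0.31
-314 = -314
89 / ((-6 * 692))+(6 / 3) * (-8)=-66521 / 4152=-16.02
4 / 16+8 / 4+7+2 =45 / 4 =11.25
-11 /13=-0.85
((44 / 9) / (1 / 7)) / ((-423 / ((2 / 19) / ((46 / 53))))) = -16324 / 1663659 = -0.01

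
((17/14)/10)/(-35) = -17/4900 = -0.00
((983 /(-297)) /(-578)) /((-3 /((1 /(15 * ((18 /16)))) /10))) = -1966 /173811825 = -0.00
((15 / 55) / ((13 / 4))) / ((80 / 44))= 3 / 65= 0.05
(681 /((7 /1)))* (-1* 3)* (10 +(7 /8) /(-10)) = -1620099 /560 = -2893.03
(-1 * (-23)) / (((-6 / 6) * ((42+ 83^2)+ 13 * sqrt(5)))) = -159413 / 48037916+ 299 * sqrt(5) / 48037916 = -0.00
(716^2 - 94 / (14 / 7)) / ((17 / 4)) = 2050436 / 17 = 120613.88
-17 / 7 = -2.43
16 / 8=2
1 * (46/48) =23/24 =0.96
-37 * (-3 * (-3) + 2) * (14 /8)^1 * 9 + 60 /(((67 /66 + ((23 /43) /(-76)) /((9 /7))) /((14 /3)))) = -8013610143 /1306652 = -6132.93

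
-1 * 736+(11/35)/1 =-25749/35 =-735.69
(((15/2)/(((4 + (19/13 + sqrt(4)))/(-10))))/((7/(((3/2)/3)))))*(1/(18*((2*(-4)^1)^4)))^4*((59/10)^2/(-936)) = 3481/3852128937286222592606208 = 0.00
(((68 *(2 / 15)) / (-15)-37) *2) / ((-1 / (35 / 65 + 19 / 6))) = 2445229 / 8775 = 278.66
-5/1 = -5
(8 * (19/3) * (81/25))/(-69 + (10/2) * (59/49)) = -100548/38575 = -2.61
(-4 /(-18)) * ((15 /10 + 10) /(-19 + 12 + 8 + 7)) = 23 /72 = 0.32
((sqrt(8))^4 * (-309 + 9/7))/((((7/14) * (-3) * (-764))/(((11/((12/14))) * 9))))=-379104/191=-1984.84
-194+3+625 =434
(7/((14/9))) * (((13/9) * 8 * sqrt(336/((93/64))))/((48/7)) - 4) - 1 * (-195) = 728 * sqrt(217)/93 +177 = 292.31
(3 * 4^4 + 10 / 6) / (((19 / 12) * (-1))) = -9236 / 19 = -486.11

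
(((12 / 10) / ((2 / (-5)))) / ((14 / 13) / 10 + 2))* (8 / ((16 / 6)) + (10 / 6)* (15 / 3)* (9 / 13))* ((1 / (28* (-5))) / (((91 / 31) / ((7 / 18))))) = 589 / 49868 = 0.01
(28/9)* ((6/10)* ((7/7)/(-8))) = -7/30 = -0.23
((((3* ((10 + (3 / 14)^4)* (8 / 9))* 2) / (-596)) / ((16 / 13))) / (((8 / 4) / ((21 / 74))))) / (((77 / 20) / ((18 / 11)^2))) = -183911715 / 25626276368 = -0.01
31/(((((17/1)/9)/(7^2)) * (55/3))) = 41013/935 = 43.86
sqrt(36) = 6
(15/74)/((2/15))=1.52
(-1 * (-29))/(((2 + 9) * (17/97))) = 15.04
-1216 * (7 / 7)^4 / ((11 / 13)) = -15808 / 11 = -1437.09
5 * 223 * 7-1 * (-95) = 7900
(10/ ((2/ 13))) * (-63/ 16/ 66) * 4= -1365/ 88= -15.51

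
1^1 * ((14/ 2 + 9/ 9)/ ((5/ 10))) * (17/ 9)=272/ 9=30.22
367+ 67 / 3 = 1168 / 3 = 389.33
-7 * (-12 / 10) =42 / 5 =8.40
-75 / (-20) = 15 / 4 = 3.75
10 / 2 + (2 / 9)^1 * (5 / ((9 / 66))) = 355 / 27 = 13.15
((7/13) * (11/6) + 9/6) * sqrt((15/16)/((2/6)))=97 * sqrt(5)/52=4.17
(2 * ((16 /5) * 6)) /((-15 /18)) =-46.08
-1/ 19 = -0.05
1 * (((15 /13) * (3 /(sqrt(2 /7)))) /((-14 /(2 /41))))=-45 * sqrt(14) /7462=-0.02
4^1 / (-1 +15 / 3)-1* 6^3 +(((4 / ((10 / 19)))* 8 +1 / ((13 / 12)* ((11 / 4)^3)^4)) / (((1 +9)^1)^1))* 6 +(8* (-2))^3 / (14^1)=-3363557238329035333 / 7139924557040275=-471.09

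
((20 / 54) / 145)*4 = 8 / 783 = 0.01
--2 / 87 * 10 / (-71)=-20 / 6177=-0.00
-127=-127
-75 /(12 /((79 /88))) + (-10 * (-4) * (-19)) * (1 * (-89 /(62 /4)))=47557335 /10912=4358.26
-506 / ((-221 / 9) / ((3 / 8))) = 6831 / 884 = 7.73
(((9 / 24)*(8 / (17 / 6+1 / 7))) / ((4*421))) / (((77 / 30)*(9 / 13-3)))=-117 / 1157750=-0.00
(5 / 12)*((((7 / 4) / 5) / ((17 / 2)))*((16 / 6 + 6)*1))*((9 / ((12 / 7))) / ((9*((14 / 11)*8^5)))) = 1001 / 481296384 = 0.00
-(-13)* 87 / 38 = 1131 / 38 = 29.76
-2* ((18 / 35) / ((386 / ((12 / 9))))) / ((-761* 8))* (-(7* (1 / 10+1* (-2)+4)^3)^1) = -27783 / 734365000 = -0.00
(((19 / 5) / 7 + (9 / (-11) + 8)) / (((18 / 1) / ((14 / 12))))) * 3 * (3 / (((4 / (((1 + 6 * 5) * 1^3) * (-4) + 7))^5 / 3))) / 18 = -3622411365651 / 225280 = -16079595.91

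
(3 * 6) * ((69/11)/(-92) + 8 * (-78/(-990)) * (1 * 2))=2361/110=21.46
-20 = -20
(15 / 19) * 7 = 105 / 19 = 5.53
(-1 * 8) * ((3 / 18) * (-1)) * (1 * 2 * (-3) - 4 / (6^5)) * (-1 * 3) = 11665 / 486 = 24.00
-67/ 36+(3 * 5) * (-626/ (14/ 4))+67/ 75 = -16908097/ 6300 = -2683.82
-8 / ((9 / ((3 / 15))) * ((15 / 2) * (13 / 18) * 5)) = -32 / 4875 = -0.01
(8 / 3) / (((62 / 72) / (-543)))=-52128 / 31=-1681.55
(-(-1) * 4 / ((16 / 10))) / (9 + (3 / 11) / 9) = 165 / 596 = 0.28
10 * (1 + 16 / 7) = 230 / 7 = 32.86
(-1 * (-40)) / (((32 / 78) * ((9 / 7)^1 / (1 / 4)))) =455 / 24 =18.96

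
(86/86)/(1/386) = 386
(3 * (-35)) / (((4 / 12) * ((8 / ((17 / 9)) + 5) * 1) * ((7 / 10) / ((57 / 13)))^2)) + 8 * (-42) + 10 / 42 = -932729683 / 557193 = -1673.98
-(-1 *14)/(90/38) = 266/45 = 5.91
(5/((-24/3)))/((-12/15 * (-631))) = -25/20192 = -0.00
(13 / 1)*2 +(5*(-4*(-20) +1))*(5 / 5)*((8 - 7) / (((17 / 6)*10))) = 685 / 17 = 40.29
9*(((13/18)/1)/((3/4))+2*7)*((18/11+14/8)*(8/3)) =120392/99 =1216.08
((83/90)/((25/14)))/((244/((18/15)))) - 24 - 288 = -71369419/228750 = -312.00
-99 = -99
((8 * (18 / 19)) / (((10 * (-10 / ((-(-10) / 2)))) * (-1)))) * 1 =36 / 95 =0.38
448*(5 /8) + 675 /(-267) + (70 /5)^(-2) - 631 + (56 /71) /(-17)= -7444370849 /21054908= -353.57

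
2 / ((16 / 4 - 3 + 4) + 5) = 1 / 5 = 0.20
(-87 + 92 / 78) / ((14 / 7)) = -3347 / 78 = -42.91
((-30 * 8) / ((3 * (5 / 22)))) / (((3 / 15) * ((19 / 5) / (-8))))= 70400 / 19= 3705.26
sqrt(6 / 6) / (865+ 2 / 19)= 19 / 16437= 0.00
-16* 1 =-16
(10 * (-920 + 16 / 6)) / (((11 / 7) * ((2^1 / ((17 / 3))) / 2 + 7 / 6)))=-4346.22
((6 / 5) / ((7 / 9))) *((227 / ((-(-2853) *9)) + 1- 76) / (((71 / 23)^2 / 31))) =-63154123304 / 167789685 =-376.39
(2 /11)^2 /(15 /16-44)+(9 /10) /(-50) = -782321 /41684500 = -0.02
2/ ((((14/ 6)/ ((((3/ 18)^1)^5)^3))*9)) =1/ 4936942338048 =0.00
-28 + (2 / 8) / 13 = -1455 / 52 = -27.98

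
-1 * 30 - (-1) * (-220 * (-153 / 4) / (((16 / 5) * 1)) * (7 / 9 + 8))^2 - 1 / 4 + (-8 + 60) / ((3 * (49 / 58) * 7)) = 140356576141645 / 263424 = 532816205.59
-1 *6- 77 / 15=-167 / 15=-11.13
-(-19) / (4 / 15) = 285 / 4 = 71.25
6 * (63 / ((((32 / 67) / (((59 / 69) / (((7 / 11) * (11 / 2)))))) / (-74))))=-1316349 / 92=-14308.14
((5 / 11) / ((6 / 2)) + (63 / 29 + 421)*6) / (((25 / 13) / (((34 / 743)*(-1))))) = -60.42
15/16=0.94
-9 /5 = -1.80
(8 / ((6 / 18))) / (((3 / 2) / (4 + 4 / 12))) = 208 / 3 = 69.33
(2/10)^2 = 1/25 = 0.04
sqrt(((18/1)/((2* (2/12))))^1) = 3* sqrt(6) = 7.35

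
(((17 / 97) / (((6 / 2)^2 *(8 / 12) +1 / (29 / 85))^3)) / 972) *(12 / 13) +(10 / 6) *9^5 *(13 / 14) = 91385.36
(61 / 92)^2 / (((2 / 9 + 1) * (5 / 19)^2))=5.19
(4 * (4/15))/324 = 0.00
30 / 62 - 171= -5286 / 31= -170.52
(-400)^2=160000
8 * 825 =6600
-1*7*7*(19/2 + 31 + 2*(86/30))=-67963/30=-2265.43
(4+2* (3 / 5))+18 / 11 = 376 / 55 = 6.84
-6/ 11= -0.55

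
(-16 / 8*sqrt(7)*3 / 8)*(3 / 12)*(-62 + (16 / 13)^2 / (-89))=1399197*sqrt(7) / 120328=30.77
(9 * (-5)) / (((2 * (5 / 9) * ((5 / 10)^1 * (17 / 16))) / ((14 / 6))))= -3024 / 17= -177.88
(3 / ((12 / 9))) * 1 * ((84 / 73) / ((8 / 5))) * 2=945 / 292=3.24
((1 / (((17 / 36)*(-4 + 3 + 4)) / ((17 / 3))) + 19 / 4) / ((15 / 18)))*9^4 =137781 / 2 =68890.50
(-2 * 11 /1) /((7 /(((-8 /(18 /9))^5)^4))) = -24189255811072 /7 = -3455607973010.29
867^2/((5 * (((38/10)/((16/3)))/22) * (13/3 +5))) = 66148632/133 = 497358.14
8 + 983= 991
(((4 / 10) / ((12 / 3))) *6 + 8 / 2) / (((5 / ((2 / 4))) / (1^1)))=23 / 50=0.46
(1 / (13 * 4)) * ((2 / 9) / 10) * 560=28 / 117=0.24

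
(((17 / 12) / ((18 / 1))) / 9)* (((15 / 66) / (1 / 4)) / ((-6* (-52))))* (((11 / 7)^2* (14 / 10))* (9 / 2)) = 187 / 471744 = 0.00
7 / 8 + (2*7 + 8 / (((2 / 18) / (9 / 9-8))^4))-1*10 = 1008189543 / 8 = 126023692.88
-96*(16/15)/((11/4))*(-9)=18432/55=335.13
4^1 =4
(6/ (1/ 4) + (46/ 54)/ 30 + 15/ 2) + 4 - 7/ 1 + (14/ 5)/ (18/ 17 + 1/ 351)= 11423024/ 366525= 31.17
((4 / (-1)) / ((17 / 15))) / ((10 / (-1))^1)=6 / 17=0.35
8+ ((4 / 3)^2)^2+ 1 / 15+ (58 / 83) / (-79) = 29791189 / 2655585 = 11.22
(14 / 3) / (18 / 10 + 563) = 0.01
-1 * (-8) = 8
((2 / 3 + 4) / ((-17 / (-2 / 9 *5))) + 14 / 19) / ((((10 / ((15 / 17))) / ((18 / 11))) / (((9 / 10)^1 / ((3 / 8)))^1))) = 9912 / 27455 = 0.36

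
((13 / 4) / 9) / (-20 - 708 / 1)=-1 / 2016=-0.00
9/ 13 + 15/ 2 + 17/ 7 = 1933/ 182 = 10.62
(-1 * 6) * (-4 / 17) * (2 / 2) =24 / 17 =1.41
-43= -43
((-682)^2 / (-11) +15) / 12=-42269 / 12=-3522.42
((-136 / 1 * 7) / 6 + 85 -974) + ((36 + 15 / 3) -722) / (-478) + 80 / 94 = -1045.39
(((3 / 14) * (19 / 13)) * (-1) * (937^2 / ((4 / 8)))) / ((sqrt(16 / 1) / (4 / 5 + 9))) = -350309631 / 260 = -1347344.73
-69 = -69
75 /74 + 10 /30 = 299 /222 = 1.35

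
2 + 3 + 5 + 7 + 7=24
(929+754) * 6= 10098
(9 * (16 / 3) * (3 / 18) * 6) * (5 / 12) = 20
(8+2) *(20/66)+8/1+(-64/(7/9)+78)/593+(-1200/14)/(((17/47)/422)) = -99992.34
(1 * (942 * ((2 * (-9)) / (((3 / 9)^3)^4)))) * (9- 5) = -36044454384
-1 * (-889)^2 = -790321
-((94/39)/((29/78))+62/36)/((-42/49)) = 29981/3132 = 9.57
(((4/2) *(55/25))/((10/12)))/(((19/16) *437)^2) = 33792/1723495225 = 0.00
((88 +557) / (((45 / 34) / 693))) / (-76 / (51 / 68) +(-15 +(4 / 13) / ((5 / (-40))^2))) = -13171158 / 3769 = -3494.60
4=4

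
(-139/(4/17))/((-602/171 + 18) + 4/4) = -404073/10588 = -38.16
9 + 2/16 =73/8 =9.12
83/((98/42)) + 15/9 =782/21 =37.24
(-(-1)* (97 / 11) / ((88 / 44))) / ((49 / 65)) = 6305 / 1078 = 5.85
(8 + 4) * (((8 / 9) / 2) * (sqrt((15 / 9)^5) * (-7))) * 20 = -56000 * sqrt(15) / 81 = -2677.62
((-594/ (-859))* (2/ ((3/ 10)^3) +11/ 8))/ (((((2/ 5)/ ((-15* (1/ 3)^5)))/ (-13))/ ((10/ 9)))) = 291308875/ 2504844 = 116.30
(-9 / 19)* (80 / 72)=-10 / 19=-0.53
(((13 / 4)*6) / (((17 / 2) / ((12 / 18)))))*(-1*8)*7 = -1456 / 17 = -85.65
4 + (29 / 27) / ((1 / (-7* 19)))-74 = -5747 / 27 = -212.85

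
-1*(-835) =835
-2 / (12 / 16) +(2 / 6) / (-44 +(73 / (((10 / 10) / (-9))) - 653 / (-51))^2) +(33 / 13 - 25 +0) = -1057685420747 / 42091564008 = -25.13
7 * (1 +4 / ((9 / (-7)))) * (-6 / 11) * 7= 56.42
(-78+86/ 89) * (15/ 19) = -102840/ 1691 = -60.82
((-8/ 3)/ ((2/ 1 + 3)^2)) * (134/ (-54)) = 536/ 2025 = 0.26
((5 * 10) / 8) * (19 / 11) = 475 / 44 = 10.80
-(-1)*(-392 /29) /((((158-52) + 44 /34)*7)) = -119 /6612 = -0.02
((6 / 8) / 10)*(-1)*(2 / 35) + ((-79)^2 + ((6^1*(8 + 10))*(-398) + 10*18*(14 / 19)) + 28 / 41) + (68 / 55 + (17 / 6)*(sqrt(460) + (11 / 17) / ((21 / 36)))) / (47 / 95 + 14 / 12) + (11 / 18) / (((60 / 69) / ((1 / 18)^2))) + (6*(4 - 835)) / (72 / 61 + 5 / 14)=-247623084181512919117 / 6213872862568800 + 3230*sqrt(115) / 947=-39813.46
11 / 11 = 1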